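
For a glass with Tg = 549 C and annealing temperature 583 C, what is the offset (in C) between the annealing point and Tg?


Offset = T_anneal - Tg:
  offset = 583 - 549 = 34 C

34 C


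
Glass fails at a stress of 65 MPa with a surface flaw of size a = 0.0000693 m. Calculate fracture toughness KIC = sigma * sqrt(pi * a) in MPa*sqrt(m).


Fracture toughness: KIC = sigma * sqrt(pi * a)
  pi * a = pi * 0.0000693 = 0.000217712
  sqrt(pi * a) = 0.014755
  KIC = 65 * 0.014755 = 0.959 MPa*sqrt(m)

0.959 MPa*sqrt(m)


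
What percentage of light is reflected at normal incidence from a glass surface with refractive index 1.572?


Fresnel reflectance at normal incidence:
  R = ((n - 1)/(n + 1))^2
  (n - 1)/(n + 1) = (1.572 - 1)/(1.572 + 1) = 0.222395
  R = 0.222395^2 = 0.0494595
  R(%) = 0.0494595 * 100 = 4.946%

4.946%


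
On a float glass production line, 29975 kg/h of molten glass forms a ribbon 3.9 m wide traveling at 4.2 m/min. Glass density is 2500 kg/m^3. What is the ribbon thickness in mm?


Ribbon cross-section from mass balance:
  Volume rate = throughput / density = 29975 / 2500 = 11.99 m^3/h
  thickness = volume rate / (speed * 60 * width), i.e.
  thickness = throughput / (60 * speed * width * density) * 1000
  thickness = 29975 / (60 * 4.2 * 3.9 * 2500) * 1000 = 12.2 mm

12.2 mm


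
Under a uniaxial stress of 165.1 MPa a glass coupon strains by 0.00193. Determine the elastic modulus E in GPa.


Young's modulus: E = stress / strain
  E = 165.1 MPa / 0.00193 = 85544.04 MPa
Convert to GPa: 85544.04 / 1000 = 85.54 GPa

85.54 GPa


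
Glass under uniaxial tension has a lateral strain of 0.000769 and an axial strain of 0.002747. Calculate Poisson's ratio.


Poisson's ratio: nu = lateral strain / axial strain
  nu = 0.000769 / 0.002747 = 0.2799

0.2799


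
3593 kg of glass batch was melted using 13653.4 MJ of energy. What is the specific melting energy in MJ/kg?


Rearrange E = m * s for s:
  s = E / m
  s = 13653.4 / 3593 = 3.8 MJ/kg

3.8 MJ/kg


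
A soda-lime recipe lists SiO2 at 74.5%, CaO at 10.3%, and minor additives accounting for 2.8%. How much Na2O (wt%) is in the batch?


Pieces sum to 100%:
  Na2O = 100 - (SiO2 + CaO + others)
  Na2O = 100 - (74.5 + 10.3 + 2.8) = 12.4%

12.4%


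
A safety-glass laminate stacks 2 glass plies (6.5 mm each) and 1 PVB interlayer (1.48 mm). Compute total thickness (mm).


Total thickness = glass contribution + PVB contribution
  Glass: 2 * 6.5 = 13.0 mm
  PVB: 1 * 1.48 = 1.48 mm
  Total = 13.0 + 1.48 = 14.48 mm

14.48 mm


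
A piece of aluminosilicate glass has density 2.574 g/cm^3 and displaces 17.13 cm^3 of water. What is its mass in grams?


Rearrange rho = m / V:
  m = rho * V
  m = 2.574 * 17.13 = 44.093 g

44.093 g


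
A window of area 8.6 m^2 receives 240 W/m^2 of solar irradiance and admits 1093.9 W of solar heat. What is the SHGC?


Rearrange Q = Area * SHGC * Irradiance:
  SHGC = Q / (Area * Irradiance)
  SHGC = 1093.9 / (8.6 * 240) = 0.53

0.53


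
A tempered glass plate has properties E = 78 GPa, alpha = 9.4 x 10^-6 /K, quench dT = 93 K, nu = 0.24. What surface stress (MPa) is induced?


Tempering stress: sigma = E * alpha * dT / (1 - nu)
  E (MPa) = 78 * 1000 = 78000
  Numerator = 78000 * (9.4 x 10^-6) * 93 = 68.1876
  Denominator = 1 - 0.24 = 0.76
  sigma = 68.1876 / 0.76 = 89.7 MPa

89.7 MPa


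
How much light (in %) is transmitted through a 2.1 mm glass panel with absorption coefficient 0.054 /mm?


Beer-Lambert law: T = exp(-alpha * thickness)
  exponent = -0.054 * 2.1 = -0.1134
  T = exp(-0.1134) = 0.8928
  Percentage = 0.8928 * 100 = 89.28%

89.28%


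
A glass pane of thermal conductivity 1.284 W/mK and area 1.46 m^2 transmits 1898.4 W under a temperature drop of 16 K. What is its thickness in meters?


Fourier's law: t = k * A * dT / Q
  t = 1.284 * 1.46 * 16 / 1898.4
  t = 29.99424 / 1898.4 = 0.0158 m

0.0158 m


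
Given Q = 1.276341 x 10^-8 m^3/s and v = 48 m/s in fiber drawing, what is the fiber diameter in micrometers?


Cross-sectional area from continuity:
  A = Q / v = 1.276341 x 10^-8 / 48 = 2.659044 x 10^-10 m^2
Diameter from circular cross-section:
  d = sqrt(4A / pi) * 10^6 (m -> um)
  d = sqrt(4 * 2.659044 x 10^-10 / pi) * 10^6 = 18.4 um

18.4 um


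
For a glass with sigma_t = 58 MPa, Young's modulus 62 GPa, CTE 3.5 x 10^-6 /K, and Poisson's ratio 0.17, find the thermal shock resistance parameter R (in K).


Thermal shock resistance: R = sigma * (1 - nu) / (E * alpha)
  Numerator = 58 * (1 - 0.17) = 48.14
  Denominator = 62 * 1000 * (3.5 x 10^-6) = 0.217
  R = 48.14 / 0.217 = 221.8 K

221.8 K


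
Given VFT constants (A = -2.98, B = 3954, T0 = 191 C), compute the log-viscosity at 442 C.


VFT equation: log(eta) = A + B / (T - T0)
  T - T0 = 442 - 191 = 251
  B / (T - T0) = 3954 / 251 = 15.753
  log(eta) = -2.98 + 15.753 = 12.773

12.773


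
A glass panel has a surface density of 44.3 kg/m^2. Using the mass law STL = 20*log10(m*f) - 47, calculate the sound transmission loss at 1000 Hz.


Mass law: STL = 20 * log10(m * f) - 47
  m * f = 44.3 * 1000 = 44300
  log10(44300) = 4.6464
  STL = 20 * 4.6464 - 47 = 92.928 - 47 = 45.9 dB

45.9 dB


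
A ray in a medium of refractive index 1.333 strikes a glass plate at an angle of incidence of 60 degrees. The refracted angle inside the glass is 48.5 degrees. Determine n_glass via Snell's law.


Apply Snell's law: n1 * sin(theta1) = n2 * sin(theta2)
  n2 = n1 * sin(theta1) / sin(theta2)
  sin(60) = 0.866025
  sin(48.5) = 0.748956
  n2 = 1.333 * 0.866025 / 0.748956 = 1.5414

1.5414


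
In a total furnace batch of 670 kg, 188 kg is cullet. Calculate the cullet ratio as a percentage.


Cullet ratio = (cullet mass / total batch mass) * 100
  Ratio = 188 / 670 * 100 = 28.06%

28.06%


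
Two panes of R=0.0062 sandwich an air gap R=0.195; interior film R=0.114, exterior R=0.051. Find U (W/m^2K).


Total thermal resistance (series):
  R_total = R_in + R_glass + R_air + R_glass + R_out
  R_total = 0.114 + 0.0062 + 0.195 + 0.0062 + 0.051 = 0.3724 m^2K/W
U-value = 1 / R_total = 1 / 0.3724 = 2.685 W/m^2K

2.685 W/m^2K


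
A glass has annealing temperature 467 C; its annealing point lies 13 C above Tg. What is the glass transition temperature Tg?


Rearrange T_anneal = Tg + offset for Tg:
  Tg = T_anneal - offset = 467 - 13 = 454 C

454 C


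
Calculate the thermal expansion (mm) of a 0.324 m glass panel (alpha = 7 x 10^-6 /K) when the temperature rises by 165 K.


Thermal expansion formula: dL = alpha * L0 * dT
  dL = (7 x 10^-6) * 0.324 * 165 = 0.00037422 m
Convert to mm: 0.00037422 * 1000 = 0.3742 mm

0.3742 mm


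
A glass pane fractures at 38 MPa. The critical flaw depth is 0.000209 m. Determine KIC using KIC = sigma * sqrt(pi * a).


Fracture toughness: KIC = sigma * sqrt(pi * a)
  pi * a = pi * 0.000209 = 0.000656593
  sqrt(pi * a) = 0.025624
  KIC = 38 * 0.025624 = 0.974 MPa*sqrt(m)

0.974 MPa*sqrt(m)


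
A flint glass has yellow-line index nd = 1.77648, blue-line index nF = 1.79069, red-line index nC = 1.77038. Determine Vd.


Abbe number formula: Vd = (nd - 1) / (nF - nC)
  nd - 1 = 1.77648 - 1 = 0.77648
  nF - nC = 1.79069 - 1.77038 = 0.02031
  Vd = 0.77648 / 0.02031 = 38.23

38.23


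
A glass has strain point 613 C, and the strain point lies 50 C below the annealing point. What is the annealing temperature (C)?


T_anneal = T_strain + gap:
  T_anneal = 613 + 50 = 663 C

663 C


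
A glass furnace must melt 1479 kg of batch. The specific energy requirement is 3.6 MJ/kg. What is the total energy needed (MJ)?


Total energy = mass * specific energy
  E = 1479 * 3.6 = 5324.4 MJ

5324.4 MJ


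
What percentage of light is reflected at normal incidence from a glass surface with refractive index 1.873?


Fresnel reflectance at normal incidence:
  R = ((n - 1)/(n + 1))^2
  (n - 1)/(n + 1) = (1.873 - 1)/(1.873 + 1) = 0.303864
  R = 0.303864^2 = 0.0923333
  R(%) = 0.0923333 * 100 = 9.233%

9.233%


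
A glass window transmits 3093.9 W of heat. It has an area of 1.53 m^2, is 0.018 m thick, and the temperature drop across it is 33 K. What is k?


Fourier's law rearranged: k = Q * t / (A * dT)
  Numerator = 3093.9 * 0.018 = 55.6902
  Denominator = 1.53 * 33 = 50.49
  k = 55.6902 / 50.49 = 1.103 W/mK

1.103 W/mK


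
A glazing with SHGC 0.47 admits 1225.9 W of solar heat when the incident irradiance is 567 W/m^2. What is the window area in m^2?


Rearrange Q = Area * SHGC * Irradiance:
  Area = Q / (SHGC * Irradiance)
  Area = 1225.9 / (0.47 * 567) = 4.6 m^2

4.6 m^2


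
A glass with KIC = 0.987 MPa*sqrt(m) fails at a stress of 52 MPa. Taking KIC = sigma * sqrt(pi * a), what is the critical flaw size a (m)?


Rearrange KIC = sigma * sqrt(pi * a):
  sqrt(pi * a) = KIC / sigma
  sqrt(pi * a) = 0.987 / 52 = 0.018981
  a = (KIC / sigma)^2 / pi
  a = 0.018981^2 / pi = 0.0001147 m

0.0001147 m


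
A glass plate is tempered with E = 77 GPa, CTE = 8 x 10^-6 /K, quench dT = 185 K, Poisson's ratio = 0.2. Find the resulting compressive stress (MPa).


Tempering stress: sigma = E * alpha * dT / (1 - nu)
  E (MPa) = 77 * 1000 = 77000
  Numerator = 77000 * (8 x 10^-6) * 185 = 113.96
  Denominator = 1 - 0.2 = 0.8
  sigma = 113.96 / 0.8 = 142.4 MPa

142.4 MPa


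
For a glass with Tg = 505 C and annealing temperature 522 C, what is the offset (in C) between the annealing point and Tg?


Offset = T_anneal - Tg:
  offset = 522 - 505 = 17 C

17 C


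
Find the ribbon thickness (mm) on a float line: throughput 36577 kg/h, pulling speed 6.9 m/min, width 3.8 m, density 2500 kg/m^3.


Ribbon cross-section from mass balance:
  Volume rate = throughput / density = 36577 / 2500 = 14.6308 m^3/h
  thickness = volume rate / (speed * 60 * width), i.e.
  thickness = throughput / (60 * speed * width * density) * 1000
  thickness = 36577 / (60 * 6.9 * 3.8 * 2500) * 1000 = 9.3 mm

9.3 mm


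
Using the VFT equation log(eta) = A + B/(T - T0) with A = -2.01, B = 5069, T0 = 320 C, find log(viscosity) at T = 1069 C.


VFT equation: log(eta) = A + B / (T - T0)
  T - T0 = 1069 - 320 = 749
  B / (T - T0) = 5069 / 749 = 6.768
  log(eta) = -2.01 + 6.768 = 4.758

4.758


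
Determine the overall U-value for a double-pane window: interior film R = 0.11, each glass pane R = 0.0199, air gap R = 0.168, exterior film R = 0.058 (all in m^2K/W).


Total thermal resistance (series):
  R_total = R_in + R_glass + R_air + R_glass + R_out
  R_total = 0.11 + 0.0199 + 0.168 + 0.0199 + 0.058 = 0.3758 m^2K/W
U-value = 1 / R_total = 1 / 0.3758 = 2.661 W/m^2K

2.661 W/m^2K


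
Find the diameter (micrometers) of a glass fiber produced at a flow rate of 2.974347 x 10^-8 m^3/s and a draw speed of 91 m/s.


Cross-sectional area from continuity:
  A = Q / v = 2.974347 x 10^-8 / 91 = 3.268513 x 10^-10 m^2
Diameter from circular cross-section:
  d = sqrt(4A / pi) * 10^6 (m -> um)
  d = sqrt(4 * 3.268513 x 10^-10 / pi) * 10^6 = 20.4 um

20.4 um


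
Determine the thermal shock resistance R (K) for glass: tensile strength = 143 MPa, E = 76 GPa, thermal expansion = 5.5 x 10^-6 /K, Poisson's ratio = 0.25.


Thermal shock resistance: R = sigma * (1 - nu) / (E * alpha)
  Numerator = 143 * (1 - 0.25) = 107.25
  Denominator = 76 * 1000 * (5.5 x 10^-6) = 0.418
  R = 107.25 / 0.418 = 256.6 K

256.6 K


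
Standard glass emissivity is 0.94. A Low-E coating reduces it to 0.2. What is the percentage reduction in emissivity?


Percentage reduction = (1 - coated/uncoated) * 100
  Ratio = 0.2 / 0.94 = 0.2128
  Reduction = (1 - 0.2128) * 100 = 78.7%

78.7%


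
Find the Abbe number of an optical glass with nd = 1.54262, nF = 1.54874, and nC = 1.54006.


Abbe number formula: Vd = (nd - 1) / (nF - nC)
  nd - 1 = 1.54262 - 1 = 0.54262
  nF - nC = 1.54874 - 1.54006 = 0.00868
  Vd = 0.54262 / 0.00868 = 62.51

62.51


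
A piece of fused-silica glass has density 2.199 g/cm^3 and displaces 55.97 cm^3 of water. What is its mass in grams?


Rearrange rho = m / V:
  m = rho * V
  m = 2.199 * 55.97 = 123.078 g

123.078 g


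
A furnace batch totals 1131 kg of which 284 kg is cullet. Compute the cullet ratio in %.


Cullet ratio = (cullet mass / total batch mass) * 100
  Ratio = 284 / 1131 * 100 = 25.11%

25.11%


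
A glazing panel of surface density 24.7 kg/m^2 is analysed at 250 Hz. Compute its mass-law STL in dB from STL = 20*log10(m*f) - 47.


Mass law: STL = 20 * log10(m * f) - 47
  m * f = 24.7 * 250 = 6175
  log10(6175) = 3.79064
  STL = 20 * 3.79064 - 47 = 75.8128 - 47 = 28.8 dB

28.8 dB


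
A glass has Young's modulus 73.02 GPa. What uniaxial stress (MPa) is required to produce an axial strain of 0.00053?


Rearrange E = sigma / epsilon:
  sigma = E * epsilon
  E (MPa) = 73.02 * 1000 = 73020
  sigma = 73020 * 0.00053 = 38.7 MPa

38.7 MPa


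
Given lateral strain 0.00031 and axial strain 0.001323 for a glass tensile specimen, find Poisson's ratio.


Poisson's ratio: nu = lateral strain / axial strain
  nu = 0.00031 / 0.001323 = 0.2343

0.2343


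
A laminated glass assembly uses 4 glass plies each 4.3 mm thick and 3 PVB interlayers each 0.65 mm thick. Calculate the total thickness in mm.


Total thickness = glass contribution + PVB contribution
  Glass: 4 * 4.3 = 17.2 mm
  PVB: 3 * 0.65 = 1.95 mm
  Total = 17.2 + 1.95 = 19.15 mm

19.15 mm


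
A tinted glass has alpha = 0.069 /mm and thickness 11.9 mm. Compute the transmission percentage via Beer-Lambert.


Beer-Lambert law: T = exp(-alpha * thickness)
  exponent = -0.069 * 11.9 = -0.8211
  T = exp(-0.8211) = 0.4399
  Percentage = 0.4399 * 100 = 43.99%

43.99%


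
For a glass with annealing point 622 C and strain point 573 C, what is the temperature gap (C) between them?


Gap = T_anneal - T_strain:
  gap = 622 - 573 = 49 C

49 C


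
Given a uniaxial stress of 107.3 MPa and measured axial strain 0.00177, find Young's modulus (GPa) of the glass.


Young's modulus: E = stress / strain
  E = 107.3 MPa / 0.00177 = 60621.47 MPa
Convert to GPa: 60621.47 / 1000 = 60.62 GPa

60.62 GPa


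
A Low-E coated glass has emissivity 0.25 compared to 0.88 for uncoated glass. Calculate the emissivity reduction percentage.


Percentage reduction = (1 - coated/uncoated) * 100
  Ratio = 0.25 / 0.88 = 0.2841
  Reduction = (1 - 0.2841) * 100 = 71.6%

71.6%


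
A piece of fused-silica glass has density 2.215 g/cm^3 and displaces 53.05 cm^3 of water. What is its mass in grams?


Rearrange rho = m / V:
  m = rho * V
  m = 2.215 * 53.05 = 117.506 g

117.506 g


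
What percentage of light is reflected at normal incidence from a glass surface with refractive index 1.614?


Fresnel reflectance at normal incidence:
  R = ((n - 1)/(n + 1))^2
  (n - 1)/(n + 1) = (1.614 - 1)/(1.614 + 1) = 0.234889
  R = 0.234889^2 = 0.0551728
  R(%) = 0.0551728 * 100 = 5.517%

5.517%


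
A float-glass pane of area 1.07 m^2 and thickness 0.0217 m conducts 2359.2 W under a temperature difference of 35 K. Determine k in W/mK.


Fourier's law rearranged: k = Q * t / (A * dT)
  Numerator = 2359.2 * 0.0217 = 51.19464
  Denominator = 1.07 * 35 = 37.45
  k = 51.19464 / 37.45 = 1.367 W/mK

1.367 W/mK


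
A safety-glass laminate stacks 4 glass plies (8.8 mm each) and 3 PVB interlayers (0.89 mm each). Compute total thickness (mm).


Total thickness = glass contribution + PVB contribution
  Glass: 4 * 8.8 = 35.2 mm
  PVB: 3 * 0.89 = 2.67 mm
  Total = 35.2 + 2.67 = 37.87 mm

37.87 mm


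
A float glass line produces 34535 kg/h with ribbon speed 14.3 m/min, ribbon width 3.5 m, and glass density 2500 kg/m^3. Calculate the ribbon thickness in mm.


Ribbon cross-section from mass balance:
  Volume rate = throughput / density = 34535 / 2500 = 13.814 m^3/h
  thickness = volume rate / (speed * 60 * width), i.e.
  thickness = throughput / (60 * speed * width * density) * 1000
  thickness = 34535 / (60 * 14.3 * 3.5 * 2500) * 1000 = 4.6 mm

4.6 mm


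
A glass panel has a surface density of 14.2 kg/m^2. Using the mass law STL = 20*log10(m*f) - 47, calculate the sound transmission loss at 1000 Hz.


Mass law: STL = 20 * log10(m * f) - 47
  m * f = 14.2 * 1000 = 14200
  log10(14200) = 4.15229
  STL = 20 * 4.15229 - 47 = 83.0458 - 47 = 36.0 dB

36.0 dB


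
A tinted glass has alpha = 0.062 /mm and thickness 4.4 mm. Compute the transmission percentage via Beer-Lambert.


Beer-Lambert law: T = exp(-alpha * thickness)
  exponent = -0.062 * 4.4 = -0.2728
  T = exp(-0.2728) = 0.7612
  Percentage = 0.7612 * 100 = 76.12%

76.12%


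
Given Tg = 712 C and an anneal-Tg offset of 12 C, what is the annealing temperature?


The annealing temperature is Tg plus the offset:
  T_anneal = 712 + 12 = 724 C

724 C


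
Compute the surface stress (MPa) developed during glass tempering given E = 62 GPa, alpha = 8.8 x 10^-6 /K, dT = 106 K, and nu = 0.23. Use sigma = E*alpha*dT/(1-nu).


Tempering stress: sigma = E * alpha * dT / (1 - nu)
  E (MPa) = 62 * 1000 = 62000
  Numerator = 62000 * (8.8 x 10^-6) * 106 = 57.8336
  Denominator = 1 - 0.23 = 0.77
  sigma = 57.8336 / 0.77 = 75.1 MPa

75.1 MPa


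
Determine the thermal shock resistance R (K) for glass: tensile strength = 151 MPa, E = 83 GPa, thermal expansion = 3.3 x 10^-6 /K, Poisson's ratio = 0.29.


Thermal shock resistance: R = sigma * (1 - nu) / (E * alpha)
  Numerator = 151 * (1 - 0.29) = 107.21
  Denominator = 83 * 1000 * (3.3 x 10^-6) = 0.2739
  R = 107.21 / 0.2739 = 391.4 K

391.4 K


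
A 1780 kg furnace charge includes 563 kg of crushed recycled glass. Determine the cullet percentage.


Cullet ratio = (cullet mass / total batch mass) * 100
  Ratio = 563 / 1780 * 100 = 31.63%

31.63%


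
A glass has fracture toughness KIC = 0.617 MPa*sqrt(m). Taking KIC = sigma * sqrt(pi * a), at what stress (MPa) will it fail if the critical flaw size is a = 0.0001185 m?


Rearrange KIC = sigma * sqrt(pi * a):
  sigma = KIC / sqrt(pi * a)
  sqrt(pi * 0.0001185) = 0.019295
  sigma = 0.617 / 0.019295 = 31.98 MPa

31.98 MPa


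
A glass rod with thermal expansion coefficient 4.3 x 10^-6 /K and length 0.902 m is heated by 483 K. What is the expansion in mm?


Thermal expansion formula: dL = alpha * L0 * dT
  dL = (4.3 x 10^-6) * 0.902 * 483 = 0.00187336 m
Convert to mm: 0.00187336 * 1000 = 1.8734 mm

1.8734 mm


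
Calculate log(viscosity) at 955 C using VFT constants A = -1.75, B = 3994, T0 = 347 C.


VFT equation: log(eta) = A + B / (T - T0)
  T - T0 = 955 - 347 = 608
  B / (T - T0) = 3994 / 608 = 6.569
  log(eta) = -1.75 + 6.569 = 4.819

4.819


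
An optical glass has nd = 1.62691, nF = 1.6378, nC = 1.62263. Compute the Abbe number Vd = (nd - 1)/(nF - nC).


Abbe number formula: Vd = (nd - 1) / (nF - nC)
  nd - 1 = 1.62691 - 1 = 0.62691
  nF - nC = 1.6378 - 1.62263 = 0.01517
  Vd = 0.62691 / 0.01517 = 41.33

41.33


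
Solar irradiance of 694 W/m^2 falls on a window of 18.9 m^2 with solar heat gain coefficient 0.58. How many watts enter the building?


Solar heat gain: Q = Area * SHGC * Irradiance
  Q = 18.9 * 0.58 * 694 = 7607.6 W

7607.6 W


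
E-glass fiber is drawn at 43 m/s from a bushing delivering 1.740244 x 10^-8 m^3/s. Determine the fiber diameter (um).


Cross-sectional area from continuity:
  A = Q / v = 1.740244 x 10^-8 / 43 = 4.047079 x 10^-10 m^2
Diameter from circular cross-section:
  d = sqrt(4A / pi) * 10^6 (m -> um)
  d = sqrt(4 * 4.047079 x 10^-10 / pi) * 10^6 = 22.7 um

22.7 um


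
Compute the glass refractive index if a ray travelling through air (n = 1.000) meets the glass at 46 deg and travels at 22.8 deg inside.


Apply Snell's law: n1 * sin(theta1) = n2 * sin(theta2)
  n2 = n1 * sin(theta1) / sin(theta2)
  sin(46) = 0.71934
  sin(22.8) = 0.387516
  n2 = 1.000 * 0.71934 / 0.387516 = 1.8563

1.8563


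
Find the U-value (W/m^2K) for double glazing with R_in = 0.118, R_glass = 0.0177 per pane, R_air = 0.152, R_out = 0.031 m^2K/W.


Total thermal resistance (series):
  R_total = R_in + R_glass + R_air + R_glass + R_out
  R_total = 0.118 + 0.0177 + 0.152 + 0.0177 + 0.031 = 0.3364 m^2K/W
U-value = 1 / R_total = 1 / 0.3364 = 2.973 W/m^2K

2.973 W/m^2K


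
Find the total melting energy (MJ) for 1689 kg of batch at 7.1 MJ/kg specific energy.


Total energy = mass * specific energy
  E = 1689 * 7.1 = 11991.9 MJ

11991.9 MJ


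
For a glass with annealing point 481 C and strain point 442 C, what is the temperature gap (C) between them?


Gap = T_anneal - T_strain:
  gap = 481 - 442 = 39 C

39 C


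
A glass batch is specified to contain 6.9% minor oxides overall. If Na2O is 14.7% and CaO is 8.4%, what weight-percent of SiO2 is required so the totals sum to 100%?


Known pieces sum to 100%:
  SiO2 = 100 - (others + Na2O + CaO)
  SiO2 = 100 - (6.9 + 14.7 + 8.4) = 70.0%

70.0%


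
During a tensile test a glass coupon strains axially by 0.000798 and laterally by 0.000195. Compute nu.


Poisson's ratio: nu = lateral strain / axial strain
  nu = 0.000195 / 0.000798 = 0.2444

0.2444


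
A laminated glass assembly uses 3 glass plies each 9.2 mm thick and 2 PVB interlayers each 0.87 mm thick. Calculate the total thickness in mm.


Total thickness = glass contribution + PVB contribution
  Glass: 3 * 9.2 = 27.6 mm
  PVB: 2 * 0.87 = 1.74 mm
  Total = 27.6 + 1.74 = 29.34 mm

29.34 mm


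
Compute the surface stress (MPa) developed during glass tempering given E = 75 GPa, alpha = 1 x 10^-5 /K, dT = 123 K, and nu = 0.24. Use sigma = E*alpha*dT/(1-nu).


Tempering stress: sigma = E * alpha * dT / (1 - nu)
  E (MPa) = 75 * 1000 = 75000
  Numerator = 75000 * (1 x 10^-5) * 123 = 92.25
  Denominator = 1 - 0.24 = 0.76
  sigma = 92.25 / 0.76 = 121.4 MPa

121.4 MPa


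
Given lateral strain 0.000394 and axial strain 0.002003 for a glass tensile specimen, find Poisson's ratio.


Poisson's ratio: nu = lateral strain / axial strain
  nu = 0.000394 / 0.002003 = 0.1967

0.1967


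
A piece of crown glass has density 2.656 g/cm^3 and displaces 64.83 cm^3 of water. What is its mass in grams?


Rearrange rho = m / V:
  m = rho * V
  m = 2.656 * 64.83 = 172.188 g

172.188 g


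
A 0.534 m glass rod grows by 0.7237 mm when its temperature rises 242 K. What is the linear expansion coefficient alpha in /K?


Rearrange dL = alpha * L0 * dT for alpha:
  alpha = dL / (L0 * dT)
  alpha = (0.7237 / 1000) / (0.534 * 242) = 0.0000056 /K = 5.6 x 10^-6 /K

5.6 x 10^-6 /K


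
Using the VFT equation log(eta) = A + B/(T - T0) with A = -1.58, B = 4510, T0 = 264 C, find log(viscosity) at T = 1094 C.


VFT equation: log(eta) = A + B / (T - T0)
  T - T0 = 1094 - 264 = 830
  B / (T - T0) = 4510 / 830 = 5.434
  log(eta) = -1.58 + 5.434 = 3.854

3.854


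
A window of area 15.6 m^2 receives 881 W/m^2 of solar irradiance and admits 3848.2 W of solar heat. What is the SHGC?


Rearrange Q = Area * SHGC * Irradiance:
  SHGC = Q / (Area * Irradiance)
  SHGC = 3848.2 / (15.6 * 881) = 0.28

0.28


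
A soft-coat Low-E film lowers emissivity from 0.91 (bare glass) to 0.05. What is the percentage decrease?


Percentage reduction = (1 - coated/uncoated) * 100
  Ratio = 0.05 / 0.91 = 0.0549
  Reduction = (1 - 0.0549) * 100 = 94.5%

94.5%


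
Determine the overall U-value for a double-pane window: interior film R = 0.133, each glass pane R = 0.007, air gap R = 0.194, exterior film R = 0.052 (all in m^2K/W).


Total thermal resistance (series):
  R_total = R_in + R_glass + R_air + R_glass + R_out
  R_total = 0.133 + 0.007 + 0.194 + 0.007 + 0.052 = 0.393 m^2K/W
U-value = 1 / R_total = 1 / 0.393 = 2.545 W/m^2K

2.545 W/m^2K


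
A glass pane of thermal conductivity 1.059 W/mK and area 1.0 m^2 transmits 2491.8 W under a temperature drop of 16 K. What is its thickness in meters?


Fourier's law: t = k * A * dT / Q
  t = 1.059 * 1.0 * 16 / 2491.8
  t = 16.944 / 2491.8 = 0.0068 m

0.0068 m


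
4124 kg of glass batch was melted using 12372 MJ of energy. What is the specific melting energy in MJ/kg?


Rearrange E = m * s for s:
  s = E / m
  s = 12372 / 4124 = 3.0 MJ/kg

3.0 MJ/kg


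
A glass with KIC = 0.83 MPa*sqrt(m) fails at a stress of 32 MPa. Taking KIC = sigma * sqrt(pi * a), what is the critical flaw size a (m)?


Rearrange KIC = sigma * sqrt(pi * a):
  sqrt(pi * a) = KIC / sigma
  sqrt(pi * a) = 0.83 / 32 = 0.025937
  a = (KIC / sigma)^2 / pi
  a = 0.025937^2 / pi = 0.0002141 m

0.0002141 m


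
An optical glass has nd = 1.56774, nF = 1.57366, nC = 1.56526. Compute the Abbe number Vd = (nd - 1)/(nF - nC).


Abbe number formula: Vd = (nd - 1) / (nF - nC)
  nd - 1 = 1.56774 - 1 = 0.56774
  nF - nC = 1.57366 - 1.56526 = 0.0084
  Vd = 0.56774 / 0.0084 = 67.59

67.59


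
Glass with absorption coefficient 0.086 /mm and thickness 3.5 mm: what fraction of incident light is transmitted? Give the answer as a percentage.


Beer-Lambert law: T = exp(-alpha * thickness)
  exponent = -0.086 * 3.5 = -0.301
  T = exp(-0.301) = 0.7401
  Percentage = 0.7401 * 100 = 74.01%

74.01%


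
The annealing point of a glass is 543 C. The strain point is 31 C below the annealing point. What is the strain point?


Strain point = annealing point - difference:
  T_strain = 543 - 31 = 512 C

512 C


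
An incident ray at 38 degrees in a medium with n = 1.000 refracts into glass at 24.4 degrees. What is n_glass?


Apply Snell's law: n1 * sin(theta1) = n2 * sin(theta2)
  n2 = n1 * sin(theta1) / sin(theta2)
  sin(38) = 0.615661
  sin(24.4) = 0.413104
  n2 = 1.000 * 0.615661 / 0.413104 = 1.4903

1.4903


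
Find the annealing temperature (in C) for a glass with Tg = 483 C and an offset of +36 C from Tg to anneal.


The annealing temperature is Tg plus the offset:
  T_anneal = 483 + 36 = 519 C

519 C


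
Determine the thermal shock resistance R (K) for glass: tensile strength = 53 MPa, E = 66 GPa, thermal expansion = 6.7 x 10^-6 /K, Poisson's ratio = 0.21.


Thermal shock resistance: R = sigma * (1 - nu) / (E * alpha)
  Numerator = 53 * (1 - 0.21) = 41.87
  Denominator = 66 * 1000 * (6.7 x 10^-6) = 0.4422
  R = 41.87 / 0.4422 = 94.7 K

94.7 K


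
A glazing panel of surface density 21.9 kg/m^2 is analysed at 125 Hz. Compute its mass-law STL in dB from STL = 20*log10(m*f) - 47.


Mass law: STL = 20 * log10(m * f) - 47
  m * f = 21.9 * 125 = 2737.5
  log10(2737.5) = 3.43735
  STL = 20 * 3.43735 - 47 = 68.747 - 47 = 21.7 dB

21.7 dB


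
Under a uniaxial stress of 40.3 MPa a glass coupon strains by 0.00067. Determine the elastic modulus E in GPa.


Young's modulus: E = stress / strain
  E = 40.3 MPa / 0.00067 = 60149.25 MPa
Convert to GPa: 60149.25 / 1000 = 60.15 GPa

60.15 GPa


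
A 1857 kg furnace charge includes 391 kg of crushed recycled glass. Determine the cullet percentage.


Cullet ratio = (cullet mass / total batch mass) * 100
  Ratio = 391 / 1857 * 100 = 21.06%

21.06%


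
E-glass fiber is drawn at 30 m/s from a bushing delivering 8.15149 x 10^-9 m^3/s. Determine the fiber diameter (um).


Cross-sectional area from continuity:
  A = Q / v = 8.15149 x 10^-9 / 30 = 2.717163 x 10^-10 m^2
Diameter from circular cross-section:
  d = sqrt(4A / pi) * 10^6 (m -> um)
  d = sqrt(4 * 2.717163 x 10^-10 / pi) * 10^6 = 18.6 um

18.6 um


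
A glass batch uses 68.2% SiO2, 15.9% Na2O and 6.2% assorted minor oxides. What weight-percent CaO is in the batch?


Pieces sum to 100%:
  CaO = 100 - (SiO2 + Na2O + others)
  CaO = 100 - (68.2 + 15.9 + 6.2) = 9.7%

9.7%


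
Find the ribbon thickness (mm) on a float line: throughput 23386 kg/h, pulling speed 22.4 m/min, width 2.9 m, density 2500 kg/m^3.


Ribbon cross-section from mass balance:
  Volume rate = throughput / density = 23386 / 2500 = 9.3544 m^3/h
  thickness = volume rate / (speed * 60 * width), i.e.
  thickness = throughput / (60 * speed * width * density) * 1000
  thickness = 23386 / (60 * 22.4 * 2.9 * 2500) * 1000 = 2.4 mm

2.4 mm


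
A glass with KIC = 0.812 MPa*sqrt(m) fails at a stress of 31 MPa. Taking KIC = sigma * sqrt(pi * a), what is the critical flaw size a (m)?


Rearrange KIC = sigma * sqrt(pi * a):
  sqrt(pi * a) = KIC / sigma
  sqrt(pi * a) = 0.812 / 31 = 0.026194
  a = (KIC / sigma)^2 / pi
  a = 0.026194^2 / pi = 0.0002184 m

0.0002184 m


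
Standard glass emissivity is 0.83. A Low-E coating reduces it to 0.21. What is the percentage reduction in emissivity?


Percentage reduction = (1 - coated/uncoated) * 100
  Ratio = 0.21 / 0.83 = 0.253
  Reduction = (1 - 0.253) * 100 = 74.7%

74.7%


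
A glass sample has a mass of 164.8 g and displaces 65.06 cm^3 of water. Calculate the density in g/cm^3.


Use the definition of density:
  rho = mass / volume
  rho = 164.8 / 65.06 = 2.533 g/cm^3

2.533 g/cm^3


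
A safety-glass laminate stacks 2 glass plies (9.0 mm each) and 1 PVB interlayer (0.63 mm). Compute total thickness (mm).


Total thickness = glass contribution + PVB contribution
  Glass: 2 * 9.0 = 18.0 mm
  PVB: 1 * 0.63 = 0.63 mm
  Total = 18.0 + 0.63 = 18.63 mm

18.63 mm


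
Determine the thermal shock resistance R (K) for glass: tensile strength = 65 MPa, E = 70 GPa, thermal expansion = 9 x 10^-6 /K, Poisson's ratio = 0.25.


Thermal shock resistance: R = sigma * (1 - nu) / (E * alpha)
  Numerator = 65 * (1 - 0.25) = 48.75
  Denominator = 70 * 1000 * (9 x 10^-6) = 0.63
  R = 48.75 / 0.63 = 77.4 K

77.4 K


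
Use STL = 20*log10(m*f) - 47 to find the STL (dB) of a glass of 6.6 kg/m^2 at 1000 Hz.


Mass law: STL = 20 * log10(m * f) - 47
  m * f = 6.6 * 1000 = 6600
  log10(6600) = 3.81954
  STL = 20 * 3.81954 - 47 = 76.3908 - 47 = 29.4 dB

29.4 dB


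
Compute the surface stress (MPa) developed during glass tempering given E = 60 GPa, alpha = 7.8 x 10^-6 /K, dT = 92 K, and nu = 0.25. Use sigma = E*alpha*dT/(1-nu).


Tempering stress: sigma = E * alpha * dT / (1 - nu)
  E (MPa) = 60 * 1000 = 60000
  Numerator = 60000 * (7.8 x 10^-6) * 92 = 43.056
  Denominator = 1 - 0.25 = 0.75
  sigma = 43.056 / 0.75 = 57.4 MPa

57.4 MPa


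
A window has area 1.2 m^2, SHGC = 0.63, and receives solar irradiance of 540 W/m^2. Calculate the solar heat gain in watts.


Solar heat gain: Q = Area * SHGC * Irradiance
  Q = 1.2 * 0.63 * 540 = 408.2 W

408.2 W


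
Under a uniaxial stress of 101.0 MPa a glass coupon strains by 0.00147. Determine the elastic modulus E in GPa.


Young's modulus: E = stress / strain
  E = 101.0 MPa / 0.00147 = 68707.48 MPa
Convert to GPa: 68707.48 / 1000 = 68.71 GPa

68.71 GPa


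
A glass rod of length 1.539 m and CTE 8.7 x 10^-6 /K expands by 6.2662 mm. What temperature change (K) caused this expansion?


Rearrange dL = alpha * L0 * dT for dT:
  dT = dL / (alpha * L0)
  dL (m) = 6.2662 / 1000 = 0.0062662
  dT = 0.0062662 / ((8.7 x 10^-6) * 1.539) = 468.0 K

468.0 K


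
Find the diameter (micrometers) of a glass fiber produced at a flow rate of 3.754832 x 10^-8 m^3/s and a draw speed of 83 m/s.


Cross-sectional area from continuity:
  A = Q / v = 3.754832 x 10^-8 / 83 = 4.523894 x 10^-10 m^2
Diameter from circular cross-section:
  d = sqrt(4A / pi) * 10^6 (m -> um)
  d = sqrt(4 * 4.523894 x 10^-10 / pi) * 10^6 = 24.0 um

24.0 um


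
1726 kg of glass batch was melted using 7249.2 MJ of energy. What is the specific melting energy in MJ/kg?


Rearrange E = m * s for s:
  s = E / m
  s = 7249.2 / 1726 = 4.2 MJ/kg

4.2 MJ/kg


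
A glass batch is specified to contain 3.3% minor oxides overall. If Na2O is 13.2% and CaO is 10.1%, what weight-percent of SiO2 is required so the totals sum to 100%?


Known pieces sum to 100%:
  SiO2 = 100 - (others + Na2O + CaO)
  SiO2 = 100 - (3.3 + 13.2 + 10.1) = 73.4%

73.4%


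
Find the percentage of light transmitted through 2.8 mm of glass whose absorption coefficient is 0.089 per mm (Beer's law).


Beer-Lambert law: T = exp(-alpha * thickness)
  exponent = -0.089 * 2.8 = -0.2492
  T = exp(-0.2492) = 0.7794
  Percentage = 0.7794 * 100 = 77.94%

77.94%


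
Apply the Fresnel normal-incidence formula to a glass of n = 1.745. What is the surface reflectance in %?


Fresnel reflectance at normal incidence:
  R = ((n - 1)/(n + 1))^2
  (n - 1)/(n + 1) = (1.745 - 1)/(1.745 + 1) = 0.271403
  R = 0.271403^2 = 0.0736596
  R(%) = 0.0736596 * 100 = 7.366%

7.366%


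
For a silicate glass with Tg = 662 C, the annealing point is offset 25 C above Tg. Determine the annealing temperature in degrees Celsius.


The annealing temperature is Tg plus the offset:
  T_anneal = 662 + 25 = 687 C

687 C


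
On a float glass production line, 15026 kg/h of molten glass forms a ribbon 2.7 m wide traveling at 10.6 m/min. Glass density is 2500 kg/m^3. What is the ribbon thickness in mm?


Ribbon cross-section from mass balance:
  Volume rate = throughput / density = 15026 / 2500 = 6.0104 m^3/h
  thickness = volume rate / (speed * 60 * width), i.e.
  thickness = throughput / (60 * speed * width * density) * 1000
  thickness = 15026 / (60 * 10.6 * 2.7 * 2500) * 1000 = 3.5 mm

3.5 mm


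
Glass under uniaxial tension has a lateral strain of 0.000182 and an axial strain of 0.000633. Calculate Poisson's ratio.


Poisson's ratio: nu = lateral strain / axial strain
  nu = 0.000182 / 0.000633 = 0.2875

0.2875


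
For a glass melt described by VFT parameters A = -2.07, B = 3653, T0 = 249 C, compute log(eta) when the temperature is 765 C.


VFT equation: log(eta) = A + B / (T - T0)
  T - T0 = 765 - 249 = 516
  B / (T - T0) = 3653 / 516 = 7.079
  log(eta) = -2.07 + 7.079 = 5.009

5.009


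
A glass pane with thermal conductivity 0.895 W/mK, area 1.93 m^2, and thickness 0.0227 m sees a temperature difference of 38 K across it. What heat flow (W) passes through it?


Fourier's law: Q = k * A * dT / t
  Q = 0.895 * 1.93 * 38 / 0.0227
  Q = 65.6393 / 0.0227 = 2891.6 W

2891.6 W


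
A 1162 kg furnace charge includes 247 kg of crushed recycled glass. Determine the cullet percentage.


Cullet ratio = (cullet mass / total batch mass) * 100
  Ratio = 247 / 1162 * 100 = 21.26%

21.26%


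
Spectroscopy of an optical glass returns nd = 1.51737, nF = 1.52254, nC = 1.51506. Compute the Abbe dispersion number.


Abbe number formula: Vd = (nd - 1) / (nF - nC)
  nd - 1 = 1.51737 - 1 = 0.51737
  nF - nC = 1.52254 - 1.51506 = 0.00748
  Vd = 0.51737 / 0.00748 = 69.17

69.17


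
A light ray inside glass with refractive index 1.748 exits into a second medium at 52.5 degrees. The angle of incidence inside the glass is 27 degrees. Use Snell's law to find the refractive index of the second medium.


Apply Snell's law: n1 * sin(theta1) = n2 * sin(theta2)
  n2 = n1 * sin(theta1) / sin(theta2)
  sin(27) = 0.45399
  sin(52.5) = 0.793353
  n2 = 1.748 * 0.45399 / 0.793353 = 1.0003

1.0003


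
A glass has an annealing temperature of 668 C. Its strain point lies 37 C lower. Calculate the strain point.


Strain point = annealing point - difference:
  T_strain = 668 - 37 = 631 C

631 C


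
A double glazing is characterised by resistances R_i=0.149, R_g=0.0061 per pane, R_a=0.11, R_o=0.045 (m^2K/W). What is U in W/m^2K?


Total thermal resistance (series):
  R_total = R_in + R_glass + R_air + R_glass + R_out
  R_total = 0.149 + 0.0061 + 0.11 + 0.0061 + 0.045 = 0.3162 m^2K/W
U-value = 1 / R_total = 1 / 0.3162 = 3.163 W/m^2K

3.163 W/m^2K


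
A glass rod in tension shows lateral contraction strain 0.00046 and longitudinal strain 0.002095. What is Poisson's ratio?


Poisson's ratio: nu = lateral strain / axial strain
  nu = 0.00046 / 0.002095 = 0.2196

0.2196


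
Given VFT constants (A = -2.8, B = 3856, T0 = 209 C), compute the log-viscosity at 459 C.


VFT equation: log(eta) = A + B / (T - T0)
  T - T0 = 459 - 209 = 250
  B / (T - T0) = 3856 / 250 = 15.424
  log(eta) = -2.8 + 15.424 = 12.624

12.624


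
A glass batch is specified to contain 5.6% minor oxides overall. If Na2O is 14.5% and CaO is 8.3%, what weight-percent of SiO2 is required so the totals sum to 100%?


Known pieces sum to 100%:
  SiO2 = 100 - (others + Na2O + CaO)
  SiO2 = 100 - (5.6 + 14.5 + 8.3) = 71.6%

71.6%


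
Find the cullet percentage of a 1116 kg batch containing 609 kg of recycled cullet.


Cullet ratio = (cullet mass / total batch mass) * 100
  Ratio = 609 / 1116 * 100 = 54.57%

54.57%


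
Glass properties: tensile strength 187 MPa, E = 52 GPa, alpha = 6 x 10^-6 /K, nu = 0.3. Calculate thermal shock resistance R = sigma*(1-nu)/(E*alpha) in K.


Thermal shock resistance: R = sigma * (1 - nu) / (E * alpha)
  Numerator = 187 * (1 - 0.3) = 130.9
  Denominator = 52 * 1000 * (6 x 10^-6) = 0.312
  R = 130.9 / 0.312 = 419.6 K

419.6 K


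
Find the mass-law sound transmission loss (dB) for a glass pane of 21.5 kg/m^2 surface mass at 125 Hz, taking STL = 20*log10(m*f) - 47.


Mass law: STL = 20 * log10(m * f) - 47
  m * f = 21.5 * 125 = 2687.5
  log10(2687.5) = 3.42935
  STL = 20 * 3.42935 - 47 = 68.587 - 47 = 21.6 dB

21.6 dB


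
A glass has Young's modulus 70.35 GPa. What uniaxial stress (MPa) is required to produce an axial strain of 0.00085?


Rearrange E = sigma / epsilon:
  sigma = E * epsilon
  E (MPa) = 70.35 * 1000 = 70350
  sigma = 70350 * 0.00085 = 59.8 MPa

59.8 MPa


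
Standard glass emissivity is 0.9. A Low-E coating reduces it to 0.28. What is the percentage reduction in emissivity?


Percentage reduction = (1 - coated/uncoated) * 100
  Ratio = 0.28 / 0.9 = 0.3111
  Reduction = (1 - 0.3111) * 100 = 68.9%

68.9%


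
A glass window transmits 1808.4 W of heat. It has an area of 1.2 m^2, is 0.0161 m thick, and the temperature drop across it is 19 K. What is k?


Fourier's law rearranged: k = Q * t / (A * dT)
  Numerator = 1808.4 * 0.0161 = 29.11524
  Denominator = 1.2 * 19 = 22.8
  k = 29.11524 / 22.8 = 1.277 W/mK

1.277 W/mK


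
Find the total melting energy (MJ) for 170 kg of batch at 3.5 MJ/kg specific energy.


Total energy = mass * specific energy
  E = 170 * 3.5 = 595 MJ

595 MJ


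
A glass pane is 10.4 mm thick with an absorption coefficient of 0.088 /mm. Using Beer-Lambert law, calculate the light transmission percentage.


Beer-Lambert law: T = exp(-alpha * thickness)
  exponent = -0.088 * 10.4 = -0.9152
  T = exp(-0.9152) = 0.4004
  Percentage = 0.4004 * 100 = 40.04%

40.04%


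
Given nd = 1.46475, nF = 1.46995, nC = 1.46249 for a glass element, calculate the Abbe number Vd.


Abbe number formula: Vd = (nd - 1) / (nF - nC)
  nd - 1 = 1.46475 - 1 = 0.46475
  nF - nC = 1.46995 - 1.46249 = 0.00746
  Vd = 0.46475 / 0.00746 = 62.3

62.3


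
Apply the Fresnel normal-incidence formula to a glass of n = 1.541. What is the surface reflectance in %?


Fresnel reflectance at normal incidence:
  R = ((n - 1)/(n + 1))^2
  (n - 1)/(n + 1) = (1.541 - 1)/(1.541 + 1) = 0.212908
  R = 0.212908^2 = 0.0453298
  R(%) = 0.0453298 * 100 = 4.533%

4.533%


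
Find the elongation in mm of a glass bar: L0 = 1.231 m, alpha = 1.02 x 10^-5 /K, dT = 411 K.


Thermal expansion formula: dL = alpha * L0 * dT
  dL = (1.02 x 10^-5) * 1.231 * 411 = 0.0051606 m
Convert to mm: 0.0051606 * 1000 = 5.1606 mm

5.1606 mm


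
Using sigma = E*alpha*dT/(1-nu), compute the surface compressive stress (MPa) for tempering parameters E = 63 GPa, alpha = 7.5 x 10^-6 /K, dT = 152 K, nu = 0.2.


Tempering stress: sigma = E * alpha * dT / (1 - nu)
  E (MPa) = 63 * 1000 = 63000
  Numerator = 63000 * (7.5 x 10^-6) * 152 = 71.82
  Denominator = 1 - 0.2 = 0.8
  sigma = 71.82 / 0.8 = 89.8 MPa

89.8 MPa


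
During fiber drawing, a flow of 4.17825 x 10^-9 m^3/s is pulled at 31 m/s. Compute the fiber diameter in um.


Cross-sectional area from continuity:
  A = Q / v = 4.17825 x 10^-9 / 31 = 1.347823 x 10^-10 m^2
Diameter from circular cross-section:
  d = sqrt(4A / pi) * 10^6 (m -> um)
  d = sqrt(4 * 1.347823 x 10^-10 / pi) * 10^6 = 13.1 um

13.1 um


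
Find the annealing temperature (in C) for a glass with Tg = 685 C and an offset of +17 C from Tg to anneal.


The annealing temperature is Tg plus the offset:
  T_anneal = 685 + 17 = 702 C

702 C
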